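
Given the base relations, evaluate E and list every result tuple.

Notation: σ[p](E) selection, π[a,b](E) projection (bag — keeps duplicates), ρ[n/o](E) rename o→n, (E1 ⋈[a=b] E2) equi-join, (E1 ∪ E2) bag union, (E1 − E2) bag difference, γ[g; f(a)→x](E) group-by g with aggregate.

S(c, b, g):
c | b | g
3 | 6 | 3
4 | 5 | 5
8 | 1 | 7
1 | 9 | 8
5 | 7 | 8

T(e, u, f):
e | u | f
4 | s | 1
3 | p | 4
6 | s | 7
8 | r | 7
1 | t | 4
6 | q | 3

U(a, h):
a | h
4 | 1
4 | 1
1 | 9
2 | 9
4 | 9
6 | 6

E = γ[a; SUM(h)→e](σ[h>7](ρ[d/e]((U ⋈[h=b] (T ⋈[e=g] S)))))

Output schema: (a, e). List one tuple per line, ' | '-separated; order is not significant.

Per-node cardinality:
  U → 6
  T → 6
  S → 5
  (T ⋈[e=g] S) → 3
  (U ⋈[h=b] (T ⋈[e=g] S)) → 4
  ρ[d/e]((U ⋈[h=b] (T ⋈[e=g] S))) → 4
  σ[h>7](ρ[d/e]((U ⋈[h=b] (T ⋈[e=g] S)))) → 3
  γ[a; SUM(h)→e](σ[h>7](ρ[d/e]((U ⋈[h=b] (T ⋈[e=g] S))))) → 3

== RESULT ==
a | e
1 | 9
2 | 9
4 | 9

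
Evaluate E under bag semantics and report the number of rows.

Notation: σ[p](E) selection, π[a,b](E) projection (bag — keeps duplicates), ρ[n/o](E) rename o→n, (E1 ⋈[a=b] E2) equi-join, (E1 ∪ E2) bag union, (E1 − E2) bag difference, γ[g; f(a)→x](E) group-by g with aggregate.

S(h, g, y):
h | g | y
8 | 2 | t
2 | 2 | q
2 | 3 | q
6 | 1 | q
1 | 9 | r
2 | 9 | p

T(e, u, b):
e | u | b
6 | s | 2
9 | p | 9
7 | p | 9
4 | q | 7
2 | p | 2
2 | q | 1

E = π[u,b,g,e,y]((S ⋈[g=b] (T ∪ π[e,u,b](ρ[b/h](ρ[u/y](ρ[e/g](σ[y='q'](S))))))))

Subexpression sizes:
  S → 6
  T → 6
  S → 6
  σ[y='q'](S) → 3
  ρ[e/g](σ[y='q'](S)) → 3
  ρ[u/y](ρ[e/g](σ[y='q'](S))) → 3
  ρ[b/h](ρ[u/y](ρ[e/g](σ[y='q'](S)))) → 3
  π[e,u,b](ρ[b/h](ρ[u/y](ρ[e/g](σ[y='q'](S))))) → 3
  (T ∪ π[e,u,b](ρ[b/h](ρ[u/y](ρ[e/g](σ[y='q'](S)))))) → 9
  (S ⋈[g=b] (T ∪ π[e,u,b](ρ[b/h](ρ[u/y](ρ[e/g](σ[y='q'](S))))))) → 13
  π[u,b,g,e,y]((S ⋈[g=b] (T ∪ π[e,u,b](ρ[b/h](ρ[u/y](ρ[e/g](σ[y='q'](S)))))))) → 13

|E| = 13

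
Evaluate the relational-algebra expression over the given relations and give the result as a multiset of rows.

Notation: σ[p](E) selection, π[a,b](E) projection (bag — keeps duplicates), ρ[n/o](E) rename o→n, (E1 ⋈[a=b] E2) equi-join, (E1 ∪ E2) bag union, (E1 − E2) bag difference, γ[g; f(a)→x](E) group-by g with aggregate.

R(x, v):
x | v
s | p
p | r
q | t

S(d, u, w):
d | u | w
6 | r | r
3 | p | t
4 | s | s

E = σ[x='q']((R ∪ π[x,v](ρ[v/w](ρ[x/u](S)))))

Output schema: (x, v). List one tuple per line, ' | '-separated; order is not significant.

Per-node cardinality:
  R → 3
  S → 3
  ρ[x/u](S) → 3
  ρ[v/w](ρ[x/u](S)) → 3
  π[x,v](ρ[v/w](ρ[x/u](S))) → 3
  (R ∪ π[x,v](ρ[v/w](ρ[x/u](S)))) → 6
  σ[x='q']((R ∪ π[x,v](ρ[v/w](ρ[x/u](S))))) → 1

== RESULT ==
x | v
q | t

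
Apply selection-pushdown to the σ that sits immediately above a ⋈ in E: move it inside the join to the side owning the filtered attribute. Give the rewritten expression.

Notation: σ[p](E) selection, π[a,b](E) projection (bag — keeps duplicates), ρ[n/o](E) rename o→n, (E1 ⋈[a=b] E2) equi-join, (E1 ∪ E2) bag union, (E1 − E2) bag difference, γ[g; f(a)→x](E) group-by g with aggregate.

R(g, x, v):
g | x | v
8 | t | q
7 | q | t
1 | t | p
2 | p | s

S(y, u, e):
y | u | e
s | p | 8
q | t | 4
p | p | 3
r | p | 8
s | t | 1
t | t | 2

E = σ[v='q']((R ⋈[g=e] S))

σ filters on v, owned by the left side.
E' = (σ[v='q'](R) ⋈[g=e] S)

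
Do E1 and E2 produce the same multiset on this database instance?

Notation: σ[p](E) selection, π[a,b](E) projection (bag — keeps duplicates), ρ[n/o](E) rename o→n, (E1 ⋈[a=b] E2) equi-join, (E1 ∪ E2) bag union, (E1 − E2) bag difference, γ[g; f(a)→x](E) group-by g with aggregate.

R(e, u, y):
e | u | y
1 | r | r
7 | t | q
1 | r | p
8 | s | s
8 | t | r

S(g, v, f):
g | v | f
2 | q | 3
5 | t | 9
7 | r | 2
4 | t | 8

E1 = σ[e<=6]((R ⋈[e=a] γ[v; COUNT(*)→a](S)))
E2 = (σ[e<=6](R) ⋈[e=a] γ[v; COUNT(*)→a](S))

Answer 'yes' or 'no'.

E1 per-node cardinality:
  R → 5
  S → 4
  γ[v; COUNT(*)→a](S) → 3
  (R ⋈[e=a] γ[v; COUNT(*)→a](S)) → 4
  σ[e<=6]((R ⋈[e=a] γ[v; COUNT(*)→a](S))) → 4
E2 per-node cardinality:
  R → 5
  σ[e<=6](R) → 2
  S → 4
  γ[v; COUNT(*)→a](S) → 3
  (σ[e<=6](R) ⋈[e=a] γ[v; COUNT(*)→a](S)) → 4

E1 and E2 produce the same multiset:
e | u | y | v | a
1 | r | p | q | 1
1 | r | p | r | 1
1 | r | r | q | 1
1 | r | r | r | 1

yes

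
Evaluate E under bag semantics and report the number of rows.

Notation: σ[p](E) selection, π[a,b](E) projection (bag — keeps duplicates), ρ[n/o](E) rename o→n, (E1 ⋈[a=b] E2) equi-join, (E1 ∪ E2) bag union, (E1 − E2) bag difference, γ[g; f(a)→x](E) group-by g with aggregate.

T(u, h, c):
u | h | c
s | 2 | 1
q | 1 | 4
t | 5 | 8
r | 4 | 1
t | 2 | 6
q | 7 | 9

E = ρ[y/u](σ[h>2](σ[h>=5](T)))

Row counts bottom-up:
  T → 6
  σ[h>=5](T) → 2
  σ[h>2](σ[h>=5](T)) → 2
  ρ[y/u](σ[h>2](σ[h>=5](T))) → 2

|E| = 2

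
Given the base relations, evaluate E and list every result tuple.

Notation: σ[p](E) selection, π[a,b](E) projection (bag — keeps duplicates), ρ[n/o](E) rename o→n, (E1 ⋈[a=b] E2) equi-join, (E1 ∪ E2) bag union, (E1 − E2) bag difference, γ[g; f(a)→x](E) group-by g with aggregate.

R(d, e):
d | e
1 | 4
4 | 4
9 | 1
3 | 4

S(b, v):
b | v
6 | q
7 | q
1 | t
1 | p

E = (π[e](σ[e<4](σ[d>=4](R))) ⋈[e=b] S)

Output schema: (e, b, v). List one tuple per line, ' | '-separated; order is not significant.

Row counts bottom-up:
  R → 4
  σ[d>=4](R) → 2
  σ[e<4](σ[d>=4](R)) → 1
  π[e](σ[e<4](σ[d>=4](R))) → 1
  S → 4
  (π[e](σ[e<4](σ[d>=4](R))) ⋈[e=b] S) → 2

== RESULT ==
e | b | v
1 | 1 | p
1 | 1 | t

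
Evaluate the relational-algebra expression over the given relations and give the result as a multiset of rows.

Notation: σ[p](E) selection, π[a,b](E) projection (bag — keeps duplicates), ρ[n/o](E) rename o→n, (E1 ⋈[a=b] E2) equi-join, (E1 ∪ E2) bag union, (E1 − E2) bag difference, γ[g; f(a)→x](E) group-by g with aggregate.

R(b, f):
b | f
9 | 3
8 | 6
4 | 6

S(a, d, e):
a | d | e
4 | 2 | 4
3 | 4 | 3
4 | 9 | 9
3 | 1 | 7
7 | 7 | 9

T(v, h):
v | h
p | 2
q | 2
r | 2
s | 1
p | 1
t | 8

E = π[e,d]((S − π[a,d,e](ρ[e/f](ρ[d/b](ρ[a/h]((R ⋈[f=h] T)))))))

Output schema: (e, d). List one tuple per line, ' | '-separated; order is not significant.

Row counts bottom-up:
  S → 5
  R → 3
  T → 6
  (R ⋈[f=h] T) → 0
  ρ[a/h]((R ⋈[f=h] T)) → 0
  ρ[d/b](ρ[a/h]((R ⋈[f=h] T))) → 0
  ρ[e/f](ρ[d/b](ρ[a/h]((R ⋈[f=h] T)))) → 0
  π[a,d,e](ρ[e/f](ρ[d/b](ρ[a/h]((R ⋈[f=h] T))))) → 0
  (S − π[a,d,e](ρ[e/f](ρ[d/b](ρ[a/h]((R ⋈[f=h] T)))))) → 5
  π[e,d]((S − π[a,d,e](ρ[e/f](ρ[d/b](ρ[a/h]((R ⋈[f=h] T))))))) → 5

== RESULT ==
e | d
3 | 4
4 | 2
7 | 1
9 | 7
9 | 9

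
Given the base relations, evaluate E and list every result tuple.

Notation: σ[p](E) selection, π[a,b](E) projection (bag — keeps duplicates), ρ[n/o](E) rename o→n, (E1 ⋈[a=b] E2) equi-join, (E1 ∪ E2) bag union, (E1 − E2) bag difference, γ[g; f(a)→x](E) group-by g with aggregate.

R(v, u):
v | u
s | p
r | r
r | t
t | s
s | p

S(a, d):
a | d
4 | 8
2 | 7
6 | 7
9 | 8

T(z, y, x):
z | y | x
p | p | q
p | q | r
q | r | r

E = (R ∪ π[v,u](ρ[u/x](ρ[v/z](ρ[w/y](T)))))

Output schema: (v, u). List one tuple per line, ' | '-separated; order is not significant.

Row counts bottom-up:
  R → 5
  T → 3
  ρ[w/y](T) → 3
  ρ[v/z](ρ[w/y](T)) → 3
  ρ[u/x](ρ[v/z](ρ[w/y](T))) → 3
  π[v,u](ρ[u/x](ρ[v/z](ρ[w/y](T)))) → 3
  (R ∪ π[v,u](ρ[u/x](ρ[v/z](ρ[w/y](T))))) → 8

== RESULT ==
v | u
p | q
p | r
q | r
r | r
r | t
s | p
s | p
t | s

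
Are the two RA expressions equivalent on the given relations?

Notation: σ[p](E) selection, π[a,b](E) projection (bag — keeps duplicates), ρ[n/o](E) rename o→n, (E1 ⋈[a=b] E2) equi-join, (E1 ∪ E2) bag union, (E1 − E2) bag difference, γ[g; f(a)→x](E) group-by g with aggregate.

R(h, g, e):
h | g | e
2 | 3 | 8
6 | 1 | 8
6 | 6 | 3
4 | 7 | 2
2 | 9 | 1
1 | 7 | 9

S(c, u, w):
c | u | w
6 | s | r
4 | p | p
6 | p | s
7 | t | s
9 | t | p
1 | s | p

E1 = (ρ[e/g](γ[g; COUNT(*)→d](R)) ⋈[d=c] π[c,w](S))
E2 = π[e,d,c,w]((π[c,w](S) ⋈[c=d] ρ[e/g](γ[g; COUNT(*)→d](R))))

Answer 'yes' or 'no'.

E1 per-node cardinality:
  R → 6
  γ[g; COUNT(*)→d](R) → 5
  ρ[e/g](γ[g; COUNT(*)→d](R)) → 5
  S → 6
  π[c,w](S) → 6
  (ρ[e/g](γ[g; COUNT(*)→d](R)) ⋈[d=c] π[c,w](S)) → 4
E2 per-node cardinality:
  S → 6
  π[c,w](S) → 6
  R → 6
  γ[g; COUNT(*)→d](R) → 5
  ρ[e/g](γ[g; COUNT(*)→d](R)) → 5
  (π[c,w](S) ⋈[c=d] ρ[e/g](γ[g; COUNT(*)→d](R))) → 4
  π[e,d,c,w]((π[c,w](S) ⋈[c=d] ρ[e/g](γ[g; COUNT(*)→d](R)))) → 4

E1 and E2 produce the same multiset:
e | d | c | w
1 | 1 | 1 | p
3 | 1 | 1 | p
6 | 1 | 1 | p
9 | 1 | 1 | p

yes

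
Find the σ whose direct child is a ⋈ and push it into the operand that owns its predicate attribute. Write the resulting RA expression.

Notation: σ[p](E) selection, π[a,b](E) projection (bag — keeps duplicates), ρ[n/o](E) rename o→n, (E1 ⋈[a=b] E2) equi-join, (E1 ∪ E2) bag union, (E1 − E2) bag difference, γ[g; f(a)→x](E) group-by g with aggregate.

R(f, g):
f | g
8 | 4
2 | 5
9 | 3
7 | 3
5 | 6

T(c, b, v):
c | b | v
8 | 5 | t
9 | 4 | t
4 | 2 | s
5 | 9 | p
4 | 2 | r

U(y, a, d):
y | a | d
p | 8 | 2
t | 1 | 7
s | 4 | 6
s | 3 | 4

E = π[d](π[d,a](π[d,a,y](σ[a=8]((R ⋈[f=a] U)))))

σ filters on a, owned by the right side.
E' = π[d](π[d,a](π[d,a,y]((R ⋈[f=a] σ[a=8](U)))))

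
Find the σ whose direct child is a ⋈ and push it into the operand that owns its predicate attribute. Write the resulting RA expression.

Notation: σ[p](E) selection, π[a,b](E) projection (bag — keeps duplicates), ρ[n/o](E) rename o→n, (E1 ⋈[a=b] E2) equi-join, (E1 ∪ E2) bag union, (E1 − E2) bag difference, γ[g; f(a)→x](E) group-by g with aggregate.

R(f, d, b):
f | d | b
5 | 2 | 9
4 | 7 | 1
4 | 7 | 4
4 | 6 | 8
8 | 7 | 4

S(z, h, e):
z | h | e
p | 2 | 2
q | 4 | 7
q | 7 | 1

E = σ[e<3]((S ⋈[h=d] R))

σ filters on e, owned by the left side.
E' = (σ[e<3](S) ⋈[h=d] R)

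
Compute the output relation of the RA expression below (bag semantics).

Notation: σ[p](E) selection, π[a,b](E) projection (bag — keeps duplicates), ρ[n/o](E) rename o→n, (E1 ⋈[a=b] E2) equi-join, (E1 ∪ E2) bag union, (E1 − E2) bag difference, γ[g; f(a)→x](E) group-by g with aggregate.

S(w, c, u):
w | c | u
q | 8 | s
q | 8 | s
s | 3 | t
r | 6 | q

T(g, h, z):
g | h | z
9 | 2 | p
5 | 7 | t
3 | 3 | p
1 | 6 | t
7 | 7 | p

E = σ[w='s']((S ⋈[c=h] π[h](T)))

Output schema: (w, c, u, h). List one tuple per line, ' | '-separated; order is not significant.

Row counts bottom-up:
  S → 4
  T → 5
  π[h](T) → 5
  (S ⋈[c=h] π[h](T)) → 2
  σ[w='s']((S ⋈[c=h] π[h](T))) → 1

== RESULT ==
w | c | u | h
s | 3 | t | 3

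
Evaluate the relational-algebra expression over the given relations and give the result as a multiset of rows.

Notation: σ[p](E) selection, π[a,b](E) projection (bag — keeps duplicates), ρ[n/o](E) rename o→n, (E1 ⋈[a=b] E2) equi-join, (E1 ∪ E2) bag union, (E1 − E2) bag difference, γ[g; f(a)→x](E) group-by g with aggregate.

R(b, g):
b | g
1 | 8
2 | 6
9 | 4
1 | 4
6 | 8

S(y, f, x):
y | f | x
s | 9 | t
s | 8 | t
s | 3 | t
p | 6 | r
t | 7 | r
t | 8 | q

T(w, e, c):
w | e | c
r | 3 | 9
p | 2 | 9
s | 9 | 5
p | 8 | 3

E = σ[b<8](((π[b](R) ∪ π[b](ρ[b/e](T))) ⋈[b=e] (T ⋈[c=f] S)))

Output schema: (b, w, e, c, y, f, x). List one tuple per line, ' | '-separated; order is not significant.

Row counts bottom-up:
  R → 5
  π[b](R) → 5
  T → 4
  ρ[b/e](T) → 4
  π[b](ρ[b/e](T)) → 4
  (π[b](R) ∪ π[b](ρ[b/e](T))) → 9
  T → 4
  S → 6
  (T ⋈[c=f] S) → 3
  ((π[b](R) ∪ π[b](ρ[b/e](T))) ⋈[b=e] (T ⋈[c=f] S)) → 4
  σ[b<8](((π[b](R) ∪ π[b](ρ[b/e](T))) ⋈[b=e] (T ⋈[c=f] S))) → 3

== RESULT ==
b | w | e | c | y | f | x
2 | p | 2 | 9 | s | 9 | t
2 | p | 2 | 9 | s | 9 | t
3 | r | 3 | 9 | s | 9 | t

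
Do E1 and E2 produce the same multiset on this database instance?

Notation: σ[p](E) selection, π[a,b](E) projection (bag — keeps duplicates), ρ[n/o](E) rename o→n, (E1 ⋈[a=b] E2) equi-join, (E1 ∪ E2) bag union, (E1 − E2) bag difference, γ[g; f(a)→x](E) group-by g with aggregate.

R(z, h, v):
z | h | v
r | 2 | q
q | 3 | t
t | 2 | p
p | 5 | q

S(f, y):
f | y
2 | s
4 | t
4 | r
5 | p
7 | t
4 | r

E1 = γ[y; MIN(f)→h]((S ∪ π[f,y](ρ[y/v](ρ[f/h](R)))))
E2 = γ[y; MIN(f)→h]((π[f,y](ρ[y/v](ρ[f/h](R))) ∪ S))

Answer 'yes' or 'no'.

E1 row counts bottom-up:
  S → 6
  R → 4
  ρ[f/h](R) → 4
  ρ[y/v](ρ[f/h](R)) → 4
  π[f,y](ρ[y/v](ρ[f/h](R))) → 4
  (S ∪ π[f,y](ρ[y/v](ρ[f/h](R)))) → 10
  γ[y; MIN(f)→h]((S ∪ π[f,y](ρ[y/v](ρ[f/h](R))))) → 5
E2 row counts bottom-up:
  R → 4
  ρ[f/h](R) → 4
  ρ[y/v](ρ[f/h](R)) → 4
  π[f,y](ρ[y/v](ρ[f/h](R))) → 4
  S → 6
  (π[f,y](ρ[y/v](ρ[f/h](R))) ∪ S) → 10
  γ[y; MIN(f)→h]((π[f,y](ρ[y/v](ρ[f/h](R))) ∪ S)) → 5

E1 and E2 produce the same multiset:
y | h
p | 2
q | 2
r | 4
s | 2
t | 3

yes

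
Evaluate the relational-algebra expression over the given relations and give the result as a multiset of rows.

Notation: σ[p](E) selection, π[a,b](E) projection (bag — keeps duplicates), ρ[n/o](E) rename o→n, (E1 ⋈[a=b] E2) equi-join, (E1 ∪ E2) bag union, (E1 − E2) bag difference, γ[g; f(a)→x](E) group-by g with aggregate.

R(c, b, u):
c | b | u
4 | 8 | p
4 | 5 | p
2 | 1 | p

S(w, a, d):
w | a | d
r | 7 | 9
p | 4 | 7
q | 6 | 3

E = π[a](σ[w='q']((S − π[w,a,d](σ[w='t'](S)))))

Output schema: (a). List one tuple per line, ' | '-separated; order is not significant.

Per-node cardinality:
  S → 3
  S → 3
  σ[w='t'](S) → 0
  π[w,a,d](σ[w='t'](S)) → 0
  (S − π[w,a,d](σ[w='t'](S))) → 3
  σ[w='q']((S − π[w,a,d](σ[w='t'](S)))) → 1
  π[a](σ[w='q']((S − π[w,a,d](σ[w='t'](S))))) → 1

== RESULT ==
a
6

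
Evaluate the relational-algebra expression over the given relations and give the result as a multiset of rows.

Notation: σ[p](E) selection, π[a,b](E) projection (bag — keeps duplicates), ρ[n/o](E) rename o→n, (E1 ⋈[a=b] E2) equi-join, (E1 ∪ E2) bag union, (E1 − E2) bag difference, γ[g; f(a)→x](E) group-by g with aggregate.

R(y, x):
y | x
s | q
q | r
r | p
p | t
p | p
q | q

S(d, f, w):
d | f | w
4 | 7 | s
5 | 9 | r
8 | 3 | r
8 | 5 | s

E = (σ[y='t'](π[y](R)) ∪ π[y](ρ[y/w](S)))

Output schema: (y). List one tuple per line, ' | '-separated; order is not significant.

Subexpression sizes:
  R → 6
  π[y](R) → 6
  σ[y='t'](π[y](R)) → 0
  S → 4
  ρ[y/w](S) → 4
  π[y](ρ[y/w](S)) → 4
  (σ[y='t'](π[y](R)) ∪ π[y](ρ[y/w](S))) → 4

== RESULT ==
y
r
r
s
s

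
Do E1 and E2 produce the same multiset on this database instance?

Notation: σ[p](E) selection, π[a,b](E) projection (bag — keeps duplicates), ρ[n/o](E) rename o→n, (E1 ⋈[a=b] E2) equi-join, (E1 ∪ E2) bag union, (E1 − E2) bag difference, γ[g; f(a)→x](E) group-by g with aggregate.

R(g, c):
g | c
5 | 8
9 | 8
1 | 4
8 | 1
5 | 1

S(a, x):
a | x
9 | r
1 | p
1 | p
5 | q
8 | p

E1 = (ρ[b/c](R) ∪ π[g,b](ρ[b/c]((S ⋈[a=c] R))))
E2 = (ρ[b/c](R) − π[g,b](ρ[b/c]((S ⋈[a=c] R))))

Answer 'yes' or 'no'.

E1 row counts bottom-up:
  R → 5
  ρ[b/c](R) → 5
  S → 5
  R → 5
  (S ⋈[a=c] R) → 6
  ρ[b/c]((S ⋈[a=c] R)) → 6
  π[g,b](ρ[b/c]((S ⋈[a=c] R))) → 6
  (ρ[b/c](R) ∪ π[g,b](ρ[b/c]((S ⋈[a=c] R)))) → 11
E2 row counts bottom-up:
  R → 5
  ρ[b/c](R) → 5
  S → 5
  R → 5
  (S ⋈[a=c] R) → 6
  ρ[b/c]((S ⋈[a=c] R)) → 6
  π[g,b](ρ[b/c]((S ⋈[a=c] R))) → 6
  (ρ[b/c](R) − π[g,b](ρ[b/c]((S ⋈[a=c] R)))) → 1

E1 result:
g | b
1 | 4
5 | 1
5 | 1
5 | 1
5 | 8
5 | 8
8 | 1
8 | 1
8 | 1
9 | 8
9 | 8
E2 result:
g | b
1 | 4
Witness: (5, 8) appears 2× in E1 but 0× in E2.

no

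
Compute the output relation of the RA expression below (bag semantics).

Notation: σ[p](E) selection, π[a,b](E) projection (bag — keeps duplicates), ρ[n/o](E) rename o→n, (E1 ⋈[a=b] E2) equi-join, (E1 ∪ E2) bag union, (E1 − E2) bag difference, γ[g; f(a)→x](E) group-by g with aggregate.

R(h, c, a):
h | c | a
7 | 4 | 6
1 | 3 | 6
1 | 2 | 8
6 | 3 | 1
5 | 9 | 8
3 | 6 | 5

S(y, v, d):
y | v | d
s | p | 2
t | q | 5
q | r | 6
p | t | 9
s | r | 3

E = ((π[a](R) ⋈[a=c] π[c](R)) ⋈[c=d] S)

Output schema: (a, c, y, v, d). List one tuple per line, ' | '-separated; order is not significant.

Stepwise |·|:
  R → 6
  π[a](R) → 6
  R → 6
  π[c](R) → 6
  (π[a](R) ⋈[a=c] π[c](R)) → 2
  S → 5
  ((π[a](R) ⋈[a=c] π[c](R)) ⋈[c=d] S) → 2

== RESULT ==
a | c | y | v | d
6 | 6 | q | r | 6
6 | 6 | q | r | 6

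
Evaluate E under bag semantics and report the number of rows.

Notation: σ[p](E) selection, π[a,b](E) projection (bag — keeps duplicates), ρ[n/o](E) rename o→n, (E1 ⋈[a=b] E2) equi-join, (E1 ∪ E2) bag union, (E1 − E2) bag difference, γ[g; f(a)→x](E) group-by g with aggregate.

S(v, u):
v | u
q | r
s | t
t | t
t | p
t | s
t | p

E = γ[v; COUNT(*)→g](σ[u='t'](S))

Stepwise |·|:
  S → 6
  σ[u='t'](S) → 2
  γ[v; COUNT(*)→g](σ[u='t'](S)) → 2

|E| = 2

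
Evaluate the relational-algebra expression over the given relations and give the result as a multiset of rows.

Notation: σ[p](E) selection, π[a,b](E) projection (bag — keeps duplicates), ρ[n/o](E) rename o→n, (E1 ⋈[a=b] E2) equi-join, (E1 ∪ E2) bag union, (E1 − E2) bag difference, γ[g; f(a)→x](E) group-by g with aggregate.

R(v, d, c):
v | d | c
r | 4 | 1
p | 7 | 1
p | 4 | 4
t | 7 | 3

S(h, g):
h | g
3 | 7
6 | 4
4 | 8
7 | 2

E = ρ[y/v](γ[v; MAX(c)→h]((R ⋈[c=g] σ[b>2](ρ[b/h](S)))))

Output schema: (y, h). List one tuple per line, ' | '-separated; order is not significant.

Stepwise |·|:
  R → 4
  S → 4
  ρ[b/h](S) → 4
  σ[b>2](ρ[b/h](S)) → 4
  (R ⋈[c=g] σ[b>2](ρ[b/h](S))) → 1
  γ[v; MAX(c)→h]((R ⋈[c=g] σ[b>2](ρ[b/h](S)))) → 1
  ρ[y/v](γ[v; MAX(c)→h]((R ⋈[c=g] σ[b>2](ρ[b/h](S))))) → 1

== RESULT ==
y | h
p | 4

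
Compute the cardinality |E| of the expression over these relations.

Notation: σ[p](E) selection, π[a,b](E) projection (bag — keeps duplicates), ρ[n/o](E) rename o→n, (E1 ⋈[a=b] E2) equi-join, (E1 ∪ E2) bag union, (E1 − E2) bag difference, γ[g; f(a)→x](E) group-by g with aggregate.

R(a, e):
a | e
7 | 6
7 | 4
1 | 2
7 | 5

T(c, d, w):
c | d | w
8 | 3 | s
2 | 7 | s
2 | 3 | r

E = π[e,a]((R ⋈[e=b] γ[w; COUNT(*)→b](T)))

Subexpression sizes:
  R → 4
  T → 3
  γ[w; COUNT(*)→b](T) → 2
  (R ⋈[e=b] γ[w; COUNT(*)→b](T)) → 1
  π[e,a]((R ⋈[e=b] γ[w; COUNT(*)→b](T))) → 1

|E| = 1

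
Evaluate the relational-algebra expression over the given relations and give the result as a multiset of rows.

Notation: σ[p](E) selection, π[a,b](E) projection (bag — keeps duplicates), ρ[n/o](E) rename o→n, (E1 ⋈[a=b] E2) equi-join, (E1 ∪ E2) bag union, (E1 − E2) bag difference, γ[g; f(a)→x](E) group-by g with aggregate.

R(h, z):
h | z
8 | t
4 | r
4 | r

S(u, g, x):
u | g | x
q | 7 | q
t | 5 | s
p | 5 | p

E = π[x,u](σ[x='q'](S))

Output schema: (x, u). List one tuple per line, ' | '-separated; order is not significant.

Row counts bottom-up:
  S → 3
  σ[x='q'](S) → 1
  π[x,u](σ[x='q'](S)) → 1

== RESULT ==
x | u
q | q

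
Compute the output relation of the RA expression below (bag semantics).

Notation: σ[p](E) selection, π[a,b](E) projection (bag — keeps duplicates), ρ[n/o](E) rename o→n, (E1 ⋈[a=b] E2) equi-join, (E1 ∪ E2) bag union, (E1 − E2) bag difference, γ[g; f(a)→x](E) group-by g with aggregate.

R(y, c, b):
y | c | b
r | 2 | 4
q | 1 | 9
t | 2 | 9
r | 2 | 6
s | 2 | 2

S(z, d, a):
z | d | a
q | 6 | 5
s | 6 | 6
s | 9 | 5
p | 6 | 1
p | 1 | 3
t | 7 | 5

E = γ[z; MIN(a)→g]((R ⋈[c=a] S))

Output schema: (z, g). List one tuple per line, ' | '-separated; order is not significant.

Subexpression sizes:
  R → 5
  S → 6
  (R ⋈[c=a] S) → 1
  γ[z; MIN(a)→g]((R ⋈[c=a] S)) → 1

== RESULT ==
z | g
p | 1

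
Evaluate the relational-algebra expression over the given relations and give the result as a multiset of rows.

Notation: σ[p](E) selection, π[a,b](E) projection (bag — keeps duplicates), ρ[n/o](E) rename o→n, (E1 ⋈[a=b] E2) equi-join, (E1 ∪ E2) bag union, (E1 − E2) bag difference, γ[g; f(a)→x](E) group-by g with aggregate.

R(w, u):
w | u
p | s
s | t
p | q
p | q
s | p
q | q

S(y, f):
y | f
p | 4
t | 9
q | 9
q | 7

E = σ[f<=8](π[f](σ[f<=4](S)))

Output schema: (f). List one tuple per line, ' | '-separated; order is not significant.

Stepwise |·|:
  S → 4
  σ[f<=4](S) → 1
  π[f](σ[f<=4](S)) → 1
  σ[f<=8](π[f](σ[f<=4](S))) → 1

== RESULT ==
f
4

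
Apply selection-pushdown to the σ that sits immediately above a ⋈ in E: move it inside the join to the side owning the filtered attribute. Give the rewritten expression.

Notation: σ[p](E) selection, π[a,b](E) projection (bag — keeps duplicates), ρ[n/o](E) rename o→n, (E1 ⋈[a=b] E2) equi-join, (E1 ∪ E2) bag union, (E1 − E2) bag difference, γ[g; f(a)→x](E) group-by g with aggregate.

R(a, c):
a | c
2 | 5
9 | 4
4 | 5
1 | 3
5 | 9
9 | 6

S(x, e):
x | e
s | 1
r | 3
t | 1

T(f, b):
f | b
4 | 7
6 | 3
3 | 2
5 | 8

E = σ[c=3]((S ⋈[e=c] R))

σ filters on c, owned by the right side.
E' = (S ⋈[e=c] σ[c=3](R))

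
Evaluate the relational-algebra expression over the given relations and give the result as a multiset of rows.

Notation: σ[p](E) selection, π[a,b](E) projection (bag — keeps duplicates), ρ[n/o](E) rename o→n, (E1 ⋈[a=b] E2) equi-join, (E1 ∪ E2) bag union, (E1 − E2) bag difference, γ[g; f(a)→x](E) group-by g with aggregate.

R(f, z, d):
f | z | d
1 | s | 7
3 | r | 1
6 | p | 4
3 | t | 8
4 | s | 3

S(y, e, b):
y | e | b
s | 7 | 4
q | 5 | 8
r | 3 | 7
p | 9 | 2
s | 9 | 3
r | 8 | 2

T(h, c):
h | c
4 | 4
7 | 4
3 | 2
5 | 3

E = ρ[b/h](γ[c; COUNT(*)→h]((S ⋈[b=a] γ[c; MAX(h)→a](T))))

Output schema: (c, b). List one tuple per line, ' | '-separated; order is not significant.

Per-node cardinality:
  S → 6
  T → 4
  γ[c; MAX(h)→a](T) → 3
  (S ⋈[b=a] γ[c; MAX(h)→a](T)) → 2
  γ[c; COUNT(*)→h]((S ⋈[b=a] γ[c; MAX(h)→a](T))) → 2
  ρ[b/h](γ[c; COUNT(*)→h]((S ⋈[b=a] γ[c; MAX(h)→a](T)))) → 2

== RESULT ==
c | b
2 | 1
4 | 1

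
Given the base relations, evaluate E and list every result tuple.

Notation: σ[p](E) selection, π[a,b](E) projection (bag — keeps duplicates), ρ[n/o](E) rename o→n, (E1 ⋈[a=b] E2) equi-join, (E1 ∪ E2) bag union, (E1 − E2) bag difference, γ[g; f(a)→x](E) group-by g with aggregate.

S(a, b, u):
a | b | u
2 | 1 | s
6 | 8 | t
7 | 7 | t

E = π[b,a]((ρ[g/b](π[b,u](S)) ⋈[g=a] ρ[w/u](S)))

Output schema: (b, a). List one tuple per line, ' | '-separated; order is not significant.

Per-node cardinality:
  S → 3
  π[b,u](S) → 3
  ρ[g/b](π[b,u](S)) → 3
  S → 3
  ρ[w/u](S) → 3
  (ρ[g/b](π[b,u](S)) ⋈[g=a] ρ[w/u](S)) → 1
  π[b,a]((ρ[g/b](π[b,u](S)) ⋈[g=a] ρ[w/u](S))) → 1

== RESULT ==
b | a
7 | 7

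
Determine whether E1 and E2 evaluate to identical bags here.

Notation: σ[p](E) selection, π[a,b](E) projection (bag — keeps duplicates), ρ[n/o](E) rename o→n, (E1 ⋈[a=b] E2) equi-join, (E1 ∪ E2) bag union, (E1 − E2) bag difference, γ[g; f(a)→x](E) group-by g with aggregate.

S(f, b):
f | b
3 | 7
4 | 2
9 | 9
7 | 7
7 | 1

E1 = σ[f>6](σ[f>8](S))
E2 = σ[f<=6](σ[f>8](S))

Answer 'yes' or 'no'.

E1 stepwise |·|:
  S → 5
  σ[f>8](S) → 1
  σ[f>6](σ[f>8](S)) → 1
E2 stepwise |·|:
  S → 5
  σ[f>8](S) → 1
  σ[f<=6](σ[f>8](S)) → 0

E1 result:
f | b
9 | 9
E2 result:
f | b
(0 rows)
Witness: (9, 9) appears 1× in E1 but 0× in E2.

no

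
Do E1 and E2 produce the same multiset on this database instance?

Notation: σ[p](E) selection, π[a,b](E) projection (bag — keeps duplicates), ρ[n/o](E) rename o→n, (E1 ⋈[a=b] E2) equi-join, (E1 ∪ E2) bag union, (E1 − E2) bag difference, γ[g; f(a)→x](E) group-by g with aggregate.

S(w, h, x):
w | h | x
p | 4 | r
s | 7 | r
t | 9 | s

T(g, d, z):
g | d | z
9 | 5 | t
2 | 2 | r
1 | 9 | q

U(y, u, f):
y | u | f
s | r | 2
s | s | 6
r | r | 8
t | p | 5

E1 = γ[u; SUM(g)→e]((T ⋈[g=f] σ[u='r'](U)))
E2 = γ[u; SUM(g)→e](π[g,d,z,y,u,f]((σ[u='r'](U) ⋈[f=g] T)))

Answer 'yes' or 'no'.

E1 per-node cardinality:
  T → 3
  U → 4
  σ[u='r'](U) → 2
  (T ⋈[g=f] σ[u='r'](U)) → 1
  γ[u; SUM(g)→e]((T ⋈[g=f] σ[u='r'](U))) → 1
E2 per-node cardinality:
  U → 4
  σ[u='r'](U) → 2
  T → 3
  (σ[u='r'](U) ⋈[f=g] T) → 1
  π[g,d,z,y,u,f]((σ[u='r'](U) ⋈[f=g] T)) → 1
  γ[u; SUM(g)→e](π[g,d,z,y,u,f]((σ[u='r'](U) ⋈[f=g] T))) → 1

E1 and E2 produce the same multiset:
u | e
r | 2

yes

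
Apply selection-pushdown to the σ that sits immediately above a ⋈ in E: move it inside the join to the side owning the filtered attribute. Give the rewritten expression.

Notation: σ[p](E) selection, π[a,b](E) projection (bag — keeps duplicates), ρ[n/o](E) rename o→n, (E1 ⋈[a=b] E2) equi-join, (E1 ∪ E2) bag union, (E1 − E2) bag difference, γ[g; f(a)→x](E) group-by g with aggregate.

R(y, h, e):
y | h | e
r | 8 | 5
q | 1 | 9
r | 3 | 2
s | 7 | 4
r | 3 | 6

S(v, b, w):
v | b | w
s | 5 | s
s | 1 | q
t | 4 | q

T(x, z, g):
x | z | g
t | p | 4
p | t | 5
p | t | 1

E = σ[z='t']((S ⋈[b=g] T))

σ filters on z, owned by the right side.
E' = (S ⋈[b=g] σ[z='t'](T))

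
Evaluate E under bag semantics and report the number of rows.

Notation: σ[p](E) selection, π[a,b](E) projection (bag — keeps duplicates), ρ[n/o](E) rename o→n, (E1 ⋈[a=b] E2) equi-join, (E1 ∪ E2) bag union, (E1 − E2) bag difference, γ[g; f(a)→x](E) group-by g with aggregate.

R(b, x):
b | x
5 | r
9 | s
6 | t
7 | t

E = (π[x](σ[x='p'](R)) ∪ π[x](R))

Subexpression sizes:
  R → 4
  σ[x='p'](R) → 0
  π[x](σ[x='p'](R)) → 0
  R → 4
  π[x](R) → 4
  (π[x](σ[x='p'](R)) ∪ π[x](R)) → 4

|E| = 4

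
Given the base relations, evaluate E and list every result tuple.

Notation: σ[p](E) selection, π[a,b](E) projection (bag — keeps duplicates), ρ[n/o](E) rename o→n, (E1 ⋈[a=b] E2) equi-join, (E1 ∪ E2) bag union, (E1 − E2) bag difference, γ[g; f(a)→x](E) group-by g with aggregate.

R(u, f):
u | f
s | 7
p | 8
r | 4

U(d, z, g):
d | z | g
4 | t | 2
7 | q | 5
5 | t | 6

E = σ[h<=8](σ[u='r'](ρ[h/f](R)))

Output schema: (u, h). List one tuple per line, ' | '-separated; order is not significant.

Subexpression sizes:
  R → 3
  ρ[h/f](R) → 3
  σ[u='r'](ρ[h/f](R)) → 1
  σ[h<=8](σ[u='r'](ρ[h/f](R))) → 1

== RESULT ==
u | h
r | 4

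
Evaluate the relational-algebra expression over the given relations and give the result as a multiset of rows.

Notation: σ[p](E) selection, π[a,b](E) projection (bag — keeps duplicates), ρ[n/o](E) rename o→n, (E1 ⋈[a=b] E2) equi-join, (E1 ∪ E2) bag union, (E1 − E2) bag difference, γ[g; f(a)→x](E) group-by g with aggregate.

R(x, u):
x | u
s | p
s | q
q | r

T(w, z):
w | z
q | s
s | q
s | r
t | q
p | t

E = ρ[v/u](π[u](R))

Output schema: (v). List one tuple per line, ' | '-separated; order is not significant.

Subexpression sizes:
  R → 3
  π[u](R) → 3
  ρ[v/u](π[u](R)) → 3

== RESULT ==
v
p
q
r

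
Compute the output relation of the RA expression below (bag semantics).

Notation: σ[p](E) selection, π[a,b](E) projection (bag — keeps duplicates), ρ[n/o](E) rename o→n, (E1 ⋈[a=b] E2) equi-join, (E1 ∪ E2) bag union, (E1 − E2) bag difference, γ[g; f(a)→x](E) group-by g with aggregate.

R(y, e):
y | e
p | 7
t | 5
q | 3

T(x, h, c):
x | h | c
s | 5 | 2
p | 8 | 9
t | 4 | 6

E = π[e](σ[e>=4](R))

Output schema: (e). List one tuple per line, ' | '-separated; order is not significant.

Subexpression sizes:
  R → 3
  σ[e>=4](R) → 2
  π[e](σ[e>=4](R)) → 2

== RESULT ==
e
5
7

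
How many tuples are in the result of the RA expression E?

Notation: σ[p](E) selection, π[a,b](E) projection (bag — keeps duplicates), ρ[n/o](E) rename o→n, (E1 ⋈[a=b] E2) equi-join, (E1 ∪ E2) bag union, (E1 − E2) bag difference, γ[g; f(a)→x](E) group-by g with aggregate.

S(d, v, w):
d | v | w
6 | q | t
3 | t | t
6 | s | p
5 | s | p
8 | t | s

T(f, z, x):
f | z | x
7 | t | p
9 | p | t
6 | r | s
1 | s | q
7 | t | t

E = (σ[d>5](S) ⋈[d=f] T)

Stepwise |·|:
  S → 5
  σ[d>5](S) → 3
  T → 5
  (σ[d>5](S) ⋈[d=f] T) → 2

|E| = 2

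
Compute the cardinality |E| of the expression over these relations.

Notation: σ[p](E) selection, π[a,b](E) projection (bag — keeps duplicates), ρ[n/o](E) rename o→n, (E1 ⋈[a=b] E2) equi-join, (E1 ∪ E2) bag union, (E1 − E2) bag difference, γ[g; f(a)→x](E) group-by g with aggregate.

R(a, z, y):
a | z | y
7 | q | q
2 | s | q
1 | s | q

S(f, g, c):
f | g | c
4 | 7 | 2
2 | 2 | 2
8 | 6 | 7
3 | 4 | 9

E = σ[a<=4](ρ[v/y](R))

Per-node cardinality:
  R → 3
  ρ[v/y](R) → 3
  σ[a<=4](ρ[v/y](R)) → 2

|E| = 2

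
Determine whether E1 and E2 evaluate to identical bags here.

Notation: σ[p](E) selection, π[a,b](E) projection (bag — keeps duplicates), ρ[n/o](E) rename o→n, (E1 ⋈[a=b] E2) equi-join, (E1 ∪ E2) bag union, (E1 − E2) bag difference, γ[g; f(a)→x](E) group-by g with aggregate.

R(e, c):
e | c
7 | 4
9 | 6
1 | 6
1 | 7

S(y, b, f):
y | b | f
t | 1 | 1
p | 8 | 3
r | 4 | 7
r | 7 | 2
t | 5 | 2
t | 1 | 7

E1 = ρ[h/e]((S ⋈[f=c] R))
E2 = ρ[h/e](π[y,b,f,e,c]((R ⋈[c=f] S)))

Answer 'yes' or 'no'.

E1 row counts bottom-up:
  S → 6
  R → 4
  (S ⋈[f=c] R) → 2
  ρ[h/e]((S ⋈[f=c] R)) → 2
E2 row counts bottom-up:
  R → 4
  S → 6
  (R ⋈[c=f] S) → 2
  π[y,b,f,e,c]((R ⋈[c=f] S)) → 2
  ρ[h/e](π[y,b,f,e,c]((R ⋈[c=f] S))) → 2

E1 and E2 produce the same multiset:
y | b | f | h | c
r | 4 | 7 | 1 | 7
t | 1 | 7 | 1 | 7

yes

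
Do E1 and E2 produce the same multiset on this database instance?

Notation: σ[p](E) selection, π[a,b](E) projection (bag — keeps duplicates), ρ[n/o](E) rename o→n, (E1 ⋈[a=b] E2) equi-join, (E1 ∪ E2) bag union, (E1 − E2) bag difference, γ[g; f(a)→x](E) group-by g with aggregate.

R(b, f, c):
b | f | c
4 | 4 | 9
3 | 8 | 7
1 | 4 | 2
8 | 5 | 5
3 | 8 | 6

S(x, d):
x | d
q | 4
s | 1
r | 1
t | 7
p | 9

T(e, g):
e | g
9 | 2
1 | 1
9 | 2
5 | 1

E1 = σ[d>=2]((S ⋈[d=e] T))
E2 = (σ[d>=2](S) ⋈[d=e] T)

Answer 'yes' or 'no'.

E1 subexpression sizes:
  S → 5
  T → 4
  (S ⋈[d=e] T) → 4
  σ[d>=2]((S ⋈[d=e] T)) → 2
E2 subexpression sizes:
  S → 5
  σ[d>=2](S) → 3
  T → 4
  (σ[d>=2](S) ⋈[d=e] T) → 2

E1 and E2 produce the same multiset:
x | d | e | g
p | 9 | 9 | 2
p | 9 | 9 | 2

yes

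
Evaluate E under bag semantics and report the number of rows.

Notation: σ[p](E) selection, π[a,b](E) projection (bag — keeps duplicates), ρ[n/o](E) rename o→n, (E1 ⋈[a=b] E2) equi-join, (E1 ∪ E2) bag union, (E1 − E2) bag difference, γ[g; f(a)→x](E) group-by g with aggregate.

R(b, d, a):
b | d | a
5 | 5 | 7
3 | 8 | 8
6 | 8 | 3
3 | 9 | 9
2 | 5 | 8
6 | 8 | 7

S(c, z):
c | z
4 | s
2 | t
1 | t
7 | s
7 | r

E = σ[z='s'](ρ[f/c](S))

Subexpression sizes:
  S → 5
  ρ[f/c](S) → 5
  σ[z='s'](ρ[f/c](S)) → 2

|E| = 2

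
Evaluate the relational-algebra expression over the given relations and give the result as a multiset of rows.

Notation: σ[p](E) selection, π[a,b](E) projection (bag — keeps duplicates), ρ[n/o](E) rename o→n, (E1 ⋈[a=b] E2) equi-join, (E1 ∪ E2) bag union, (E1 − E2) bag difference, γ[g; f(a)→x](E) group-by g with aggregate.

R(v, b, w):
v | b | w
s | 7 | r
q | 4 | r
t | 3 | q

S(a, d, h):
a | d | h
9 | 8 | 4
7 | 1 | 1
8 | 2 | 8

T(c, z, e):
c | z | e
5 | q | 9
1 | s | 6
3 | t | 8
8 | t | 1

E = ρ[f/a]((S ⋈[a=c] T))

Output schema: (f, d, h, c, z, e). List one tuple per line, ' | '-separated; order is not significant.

Row counts bottom-up:
  S → 3
  T → 4
  (S ⋈[a=c] T) → 1
  ρ[f/a]((S ⋈[a=c] T)) → 1

== RESULT ==
f | d | h | c | z | e
8 | 2 | 8 | 8 | t | 1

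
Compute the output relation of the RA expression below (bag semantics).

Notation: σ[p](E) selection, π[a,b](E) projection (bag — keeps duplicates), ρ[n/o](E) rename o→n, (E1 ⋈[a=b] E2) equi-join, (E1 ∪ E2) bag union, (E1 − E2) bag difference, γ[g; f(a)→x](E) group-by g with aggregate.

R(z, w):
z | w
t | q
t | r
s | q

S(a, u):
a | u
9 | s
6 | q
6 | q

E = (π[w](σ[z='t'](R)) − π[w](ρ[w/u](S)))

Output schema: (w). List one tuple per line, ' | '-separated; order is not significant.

Row counts bottom-up:
  R → 3
  σ[z='t'](R) → 2
  π[w](σ[z='t'](R)) → 2
  S → 3
  ρ[w/u](S) → 3
  π[w](ρ[w/u](S)) → 3
  (π[w](σ[z='t'](R)) − π[w](ρ[w/u](S))) → 1

== RESULT ==
w
r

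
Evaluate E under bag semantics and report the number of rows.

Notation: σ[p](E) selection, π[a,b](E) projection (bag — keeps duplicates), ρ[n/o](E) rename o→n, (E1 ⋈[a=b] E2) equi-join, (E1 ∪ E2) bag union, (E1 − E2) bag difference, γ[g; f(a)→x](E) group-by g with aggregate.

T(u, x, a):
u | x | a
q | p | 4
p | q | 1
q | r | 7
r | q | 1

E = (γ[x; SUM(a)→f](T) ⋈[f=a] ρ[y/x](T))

Row counts bottom-up:
  T → 4
  γ[x; SUM(a)→f](T) → 3
  T → 4
  ρ[y/x](T) → 4
  (γ[x; SUM(a)→f](T) ⋈[f=a] ρ[y/x](T)) → 2

|E| = 2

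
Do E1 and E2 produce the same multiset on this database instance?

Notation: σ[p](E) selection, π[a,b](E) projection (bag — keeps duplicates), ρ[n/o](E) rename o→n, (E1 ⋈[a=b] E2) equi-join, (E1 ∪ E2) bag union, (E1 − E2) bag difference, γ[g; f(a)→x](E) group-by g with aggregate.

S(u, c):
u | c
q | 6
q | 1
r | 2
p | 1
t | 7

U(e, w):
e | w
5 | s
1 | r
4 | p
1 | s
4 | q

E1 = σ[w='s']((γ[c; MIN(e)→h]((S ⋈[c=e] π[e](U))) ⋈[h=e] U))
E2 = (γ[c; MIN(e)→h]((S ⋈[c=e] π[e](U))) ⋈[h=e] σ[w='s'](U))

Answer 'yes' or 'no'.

E1 subexpression sizes:
  S → 5
  U → 5
  π[e](U) → 5
  (S ⋈[c=e] π[e](U)) → 4
  γ[c; MIN(e)→h]((S ⋈[c=e] π[e](U))) → 1
  U → 5
  (γ[c; MIN(e)→h]((S ⋈[c=e] π[e](U))) ⋈[h=e] U) → 2
  σ[w='s']((γ[c; MIN(e)→h]((S ⋈[c=e] π[e](U))) ⋈[h=e] U)) → 1
E2 subexpression sizes:
  S → 5
  U → 5
  π[e](U) → 5
  (S ⋈[c=e] π[e](U)) → 4
  γ[c; MIN(e)→h]((S ⋈[c=e] π[e](U))) → 1
  U → 5
  σ[w='s'](U) → 2
  (γ[c; MIN(e)→h]((S ⋈[c=e] π[e](U))) ⋈[h=e] σ[w='s'](U)) → 1

E1 and E2 produce the same multiset:
c | h | e | w
1 | 1 | 1 | s

yes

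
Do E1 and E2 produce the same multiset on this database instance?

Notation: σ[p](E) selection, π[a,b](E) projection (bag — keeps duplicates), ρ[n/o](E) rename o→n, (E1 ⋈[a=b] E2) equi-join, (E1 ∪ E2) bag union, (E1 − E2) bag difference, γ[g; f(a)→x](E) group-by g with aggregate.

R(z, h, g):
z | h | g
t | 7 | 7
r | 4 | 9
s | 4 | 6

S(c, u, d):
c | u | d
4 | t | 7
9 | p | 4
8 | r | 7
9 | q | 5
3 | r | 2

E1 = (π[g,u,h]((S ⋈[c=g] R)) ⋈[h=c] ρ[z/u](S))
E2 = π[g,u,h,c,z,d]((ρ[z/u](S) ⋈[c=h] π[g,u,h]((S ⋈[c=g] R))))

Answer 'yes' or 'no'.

E1 subexpression sizes:
  S → 5
  R → 3
  (S ⋈[c=g] R) → 2
  π[g,u,h]((S ⋈[c=g] R)) → 2
  S → 5
  ρ[z/u](S) → 5
  (π[g,u,h]((S ⋈[c=g] R)) ⋈[h=c] ρ[z/u](S)) → 2
E2 subexpression sizes:
  S → 5
  ρ[z/u](S) → 5
  S → 5
  R → 3
  (S ⋈[c=g] R) → 2
  π[g,u,h]((S ⋈[c=g] R)) → 2
  (ρ[z/u](S) ⋈[c=h] π[g,u,h]((S ⋈[c=g] R))) → 2
  π[g,u,h,c,z,d]((ρ[z/u](S) ⋈[c=h] π[g,u,h]((S ⋈[c=g] R)))) → 2

E1 and E2 produce the same multiset:
g | u | h | c | z | d
9 | p | 4 | 4 | t | 7
9 | q | 4 | 4 | t | 7

yes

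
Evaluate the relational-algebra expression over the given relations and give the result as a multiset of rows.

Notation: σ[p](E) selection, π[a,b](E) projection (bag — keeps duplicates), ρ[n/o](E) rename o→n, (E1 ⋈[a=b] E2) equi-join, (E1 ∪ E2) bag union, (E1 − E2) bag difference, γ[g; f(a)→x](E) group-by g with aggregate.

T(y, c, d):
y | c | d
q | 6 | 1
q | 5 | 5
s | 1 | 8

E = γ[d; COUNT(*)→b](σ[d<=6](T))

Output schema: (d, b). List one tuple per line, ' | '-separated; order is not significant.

Per-node cardinality:
  T → 3
  σ[d<=6](T) → 2
  γ[d; COUNT(*)→b](σ[d<=6](T)) → 2

== RESULT ==
d | b
1 | 1
5 | 1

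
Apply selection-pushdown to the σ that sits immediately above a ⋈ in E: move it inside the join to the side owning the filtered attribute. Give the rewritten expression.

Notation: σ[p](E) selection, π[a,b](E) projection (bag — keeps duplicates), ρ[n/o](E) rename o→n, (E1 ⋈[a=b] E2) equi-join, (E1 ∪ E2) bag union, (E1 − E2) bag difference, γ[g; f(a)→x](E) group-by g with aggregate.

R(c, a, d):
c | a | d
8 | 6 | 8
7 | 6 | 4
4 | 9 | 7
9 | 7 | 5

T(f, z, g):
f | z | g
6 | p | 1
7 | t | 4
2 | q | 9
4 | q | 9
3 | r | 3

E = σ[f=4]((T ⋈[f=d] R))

σ filters on f, owned by the left side.
E' = (σ[f=4](T) ⋈[f=d] R)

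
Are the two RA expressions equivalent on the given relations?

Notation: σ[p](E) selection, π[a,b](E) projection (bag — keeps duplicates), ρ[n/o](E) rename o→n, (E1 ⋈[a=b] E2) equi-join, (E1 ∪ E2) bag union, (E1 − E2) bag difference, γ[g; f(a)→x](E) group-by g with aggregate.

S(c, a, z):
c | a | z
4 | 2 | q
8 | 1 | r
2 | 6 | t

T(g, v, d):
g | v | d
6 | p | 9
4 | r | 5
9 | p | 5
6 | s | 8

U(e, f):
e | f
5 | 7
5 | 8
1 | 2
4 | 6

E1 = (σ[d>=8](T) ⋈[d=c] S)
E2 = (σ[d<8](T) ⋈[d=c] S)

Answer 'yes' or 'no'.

E1 subexpression sizes:
  T → 4
  σ[d>=8](T) → 2
  S → 3
  (σ[d>=8](T) ⋈[d=c] S) → 1
E2 subexpression sizes:
  T → 4
  σ[d<8](T) → 2
  S → 3
  (σ[d<8](T) ⋈[d=c] S) → 0

E1 result:
g | v | d | c | a | z
6 | s | 8 | 8 | 1 | r
E2 result:
g | v | d | c | a | z
(0 rows)
Witness: (6, 's', 8, 8, 1, 'r') appears 1× in E1 but 0× in E2.

no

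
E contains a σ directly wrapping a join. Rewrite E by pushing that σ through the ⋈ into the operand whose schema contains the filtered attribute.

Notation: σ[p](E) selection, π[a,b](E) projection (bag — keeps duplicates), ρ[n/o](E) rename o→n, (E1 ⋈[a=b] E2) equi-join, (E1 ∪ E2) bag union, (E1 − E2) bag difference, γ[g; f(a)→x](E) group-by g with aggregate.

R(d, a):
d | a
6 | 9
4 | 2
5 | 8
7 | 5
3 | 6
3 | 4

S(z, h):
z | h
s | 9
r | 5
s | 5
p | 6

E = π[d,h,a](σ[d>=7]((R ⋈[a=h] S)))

σ filters on d, owned by the left side.
E' = π[d,h,a]((σ[d>=7](R) ⋈[a=h] S))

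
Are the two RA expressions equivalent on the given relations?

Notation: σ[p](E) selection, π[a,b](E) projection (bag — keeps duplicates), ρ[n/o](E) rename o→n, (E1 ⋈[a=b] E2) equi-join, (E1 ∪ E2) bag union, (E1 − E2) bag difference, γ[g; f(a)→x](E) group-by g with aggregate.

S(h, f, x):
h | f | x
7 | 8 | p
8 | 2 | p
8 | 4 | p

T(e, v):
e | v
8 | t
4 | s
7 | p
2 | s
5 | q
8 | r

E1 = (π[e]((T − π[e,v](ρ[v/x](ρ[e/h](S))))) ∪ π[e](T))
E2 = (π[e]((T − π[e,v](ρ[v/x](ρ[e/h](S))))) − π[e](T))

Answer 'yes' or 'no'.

E1 subexpression sizes:
  T → 6
  S → 3
  ρ[e/h](S) → 3
  ρ[v/x](ρ[e/h](S)) → 3
  π[e,v](ρ[v/x](ρ[e/h](S))) → 3
  (T − π[e,v](ρ[v/x](ρ[e/h](S)))) → 5
  π[e]((T − π[e,v](ρ[v/x](ρ[e/h](S))))) → 5
  T → 6
  π[e](T) → 6
  (π[e]((T − π[e,v](ρ[v/x](ρ[e/h](S))))) ∪ π[e](T)) → 11
E2 subexpression sizes:
  T → 6
  S → 3
  ρ[e/h](S) → 3
  ρ[v/x](ρ[e/h](S)) → 3
  π[e,v](ρ[v/x](ρ[e/h](S))) → 3
  (T − π[e,v](ρ[v/x](ρ[e/h](S)))) → 5
  π[e]((T − π[e,v](ρ[v/x](ρ[e/h](S))))) → 5
  T → 6
  π[e](T) → 6
  (π[e]((T − π[e,v](ρ[v/x](ρ[e/h](S))))) − π[e](T)) → 0

E1 result:
e
2
2
4
4
5
5
7
8
8
8
8
E2 result:
e
(0 rows)
Witness: (7,) appears 1× in E1 but 0× in E2.

no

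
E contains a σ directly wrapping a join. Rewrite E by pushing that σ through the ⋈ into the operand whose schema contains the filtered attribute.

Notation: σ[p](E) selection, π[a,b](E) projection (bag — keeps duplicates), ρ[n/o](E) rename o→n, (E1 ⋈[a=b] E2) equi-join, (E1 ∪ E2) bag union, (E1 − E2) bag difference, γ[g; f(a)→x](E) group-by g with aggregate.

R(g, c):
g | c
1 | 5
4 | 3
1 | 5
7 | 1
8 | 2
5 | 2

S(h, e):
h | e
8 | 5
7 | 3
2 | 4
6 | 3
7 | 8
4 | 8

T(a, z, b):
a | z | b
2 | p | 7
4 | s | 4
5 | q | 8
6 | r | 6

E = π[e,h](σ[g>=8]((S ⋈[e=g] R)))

σ filters on g, owned by the right side.
E' = π[e,h]((S ⋈[e=g] σ[g>=8](R)))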